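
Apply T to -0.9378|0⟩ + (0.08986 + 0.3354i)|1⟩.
-0.9378|0⟩ + (-0.1736 + 0.3007i)|1⟩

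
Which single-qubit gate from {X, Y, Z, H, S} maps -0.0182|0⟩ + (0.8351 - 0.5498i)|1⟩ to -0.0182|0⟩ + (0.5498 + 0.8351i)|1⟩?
S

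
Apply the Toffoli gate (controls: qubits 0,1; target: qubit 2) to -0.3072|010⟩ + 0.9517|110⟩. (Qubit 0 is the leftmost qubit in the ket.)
-0.3072|010⟩ + 0.9517|111⟩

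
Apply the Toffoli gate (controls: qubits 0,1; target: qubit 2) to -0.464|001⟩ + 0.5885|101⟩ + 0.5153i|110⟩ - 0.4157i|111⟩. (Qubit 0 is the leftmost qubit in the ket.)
-0.464|001⟩ + 0.5885|101⟩ - 0.4157i|110⟩ + 0.5153i|111⟩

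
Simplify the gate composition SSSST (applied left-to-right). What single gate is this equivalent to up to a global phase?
T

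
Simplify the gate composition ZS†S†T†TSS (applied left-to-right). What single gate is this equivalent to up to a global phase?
Z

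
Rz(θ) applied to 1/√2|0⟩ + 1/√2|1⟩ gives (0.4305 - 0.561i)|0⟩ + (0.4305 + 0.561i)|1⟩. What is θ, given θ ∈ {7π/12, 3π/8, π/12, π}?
7π/12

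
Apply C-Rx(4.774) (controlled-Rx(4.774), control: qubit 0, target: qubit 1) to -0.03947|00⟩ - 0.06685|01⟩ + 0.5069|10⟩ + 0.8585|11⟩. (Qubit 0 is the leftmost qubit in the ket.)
-0.03947|00⟩ - 0.06685|01⟩ + (-0.3693 - 0.5881i)|10⟩ + (-0.6255 - 0.3472i)|11⟩

C-Rx(4.774) leaves the control-|0⟩ kets |00⟩, |01⟩ unchanged and applies Rx(4.774) to qubit 1 on the control-|1⟩ pair (|10⟩, |11⟩).
Rx(4.774) = [[cos(θ/2), −i·sin(θ/2)], [−i·sin(θ/2), cos(θ/2)]]; θ = 4.774, cos(θ/2) ≈ -0.728551, sin(θ/2) ≈ 0.684992.
With a = amp(|10⟩) = 0.5069 and b = amp(|11⟩) = 0.8585:
new amp(|10⟩) = (-0.728551)·a + (-0.684992i)·b = (-0.3693 - 0.5881i)
new amp(|11⟩) = (-0.684992i)·a + (-0.728551)·b = (-0.6255 - 0.3472i)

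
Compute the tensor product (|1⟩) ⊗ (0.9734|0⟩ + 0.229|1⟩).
0.9734|10⟩ + 0.229|11⟩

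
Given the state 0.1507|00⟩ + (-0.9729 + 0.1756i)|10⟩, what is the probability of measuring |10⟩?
0.9774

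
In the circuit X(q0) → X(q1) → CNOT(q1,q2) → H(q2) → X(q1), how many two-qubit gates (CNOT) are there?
1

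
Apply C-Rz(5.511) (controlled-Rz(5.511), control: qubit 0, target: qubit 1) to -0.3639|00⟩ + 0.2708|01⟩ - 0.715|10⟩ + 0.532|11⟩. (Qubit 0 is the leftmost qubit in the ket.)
-0.3639|00⟩ + 0.2708|01⟩ + (0.6624 + 0.2692i)|10⟩ + (-0.4928 + 0.2003i)|11⟩

C-Rz(5.511) leaves the control-|0⟩ kets |00⟩, |01⟩ unchanged and applies Rz(5.511) to qubit 1 on the control-|1⟩ pair (|10⟩, |11⟩).
Rz(5.511) = [[e^(−iθ/2), 0], [0, e^(iθ/2)]] with e^(±iθ/2) = cos(θ/2) ± i·sin(θ/2); θ = 5.511, cos(θ/2) ≈ -0.926388, sin(θ/2) ≈ 0.376572.
With a = amp(|10⟩) = -0.715 and b = amp(|11⟩) = 0.532:
new amp(|10⟩) = (-0.926388 - 0.376572i)·a = (0.6624 + 0.2692i)
new amp(|11⟩) = (-0.926388 + 0.376572i)·b = (-0.4928 + 0.2003i)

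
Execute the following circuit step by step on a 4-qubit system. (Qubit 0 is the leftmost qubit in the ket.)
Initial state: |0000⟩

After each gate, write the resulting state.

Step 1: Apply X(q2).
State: |0010⟩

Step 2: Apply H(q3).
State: 1/√2|0010⟩ + 1/√2|0011⟩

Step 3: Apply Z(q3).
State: 1/√2|0010⟩ - 1/√2|0011⟩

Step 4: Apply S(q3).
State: 1/√2|0010⟩ - (1/√2)i|0011⟩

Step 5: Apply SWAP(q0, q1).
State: 1/√2|0010⟩ - (1/√2)i|0011⟩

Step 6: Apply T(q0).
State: 1/√2|0010⟩ - (1/√2)i|0011⟩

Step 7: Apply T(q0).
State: 1/√2|0010⟩ - (1/√2)i|0011⟩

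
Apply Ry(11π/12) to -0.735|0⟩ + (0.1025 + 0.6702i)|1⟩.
(-0.1976 - 0.6645i)|0⟩ + (-0.7153 + 0.08748i)|1⟩

Ry(11π/12) = [[cos(θ/2), −sin(θ/2)], [sin(θ/2), cos(θ/2)]]; θ = 11π/12, cos(θ/2) ≈ 0.130526, sin(θ/2) ≈ 0.991445.
With a = amp(|0⟩) = -0.735 and b = amp(|1⟩) = (0.1025 + 0.6702i):
new amp(|0⟩) = (0.130526)·a + (-0.991445)·b = (-0.1976 - 0.6645i)
new amp(|1⟩) = (0.991445)·a + (0.130526)·b = (-0.7153 + 0.08748i)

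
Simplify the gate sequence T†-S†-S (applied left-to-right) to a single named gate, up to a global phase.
T†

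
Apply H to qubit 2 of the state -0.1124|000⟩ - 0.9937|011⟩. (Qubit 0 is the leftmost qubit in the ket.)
-0.07948|000⟩ - 0.07948|001⟩ - 0.7027|010⟩ + 0.7027|011⟩

H on qubit 2 mixes each pair of kets that differ only in qubit 2: amplitudes (a, b) of (|…0…⟩, |…1…⟩) become ((a + b)/√2, (a − b)/√2). Kets absent from the input have amplitude 0.
(|000⟩, |001⟩): (a, b) = (-0.1124, 0) → (-0.07948, -0.07948)
(|010⟩, |011⟩): (a, b) = (0, -0.9937) → (-0.7027, 0.7027)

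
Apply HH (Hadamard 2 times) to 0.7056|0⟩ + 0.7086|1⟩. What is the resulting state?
0.7056|0⟩ + 0.7086|1⟩

H² = I, so an even number of Hadamards cancels: H^2 = I and the state is unchanged.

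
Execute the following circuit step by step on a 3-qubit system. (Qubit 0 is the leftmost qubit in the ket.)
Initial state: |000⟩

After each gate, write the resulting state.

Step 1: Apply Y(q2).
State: i|001⟩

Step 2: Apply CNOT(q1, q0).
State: i|001⟩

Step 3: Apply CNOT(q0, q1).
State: i|001⟩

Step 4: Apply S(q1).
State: i|001⟩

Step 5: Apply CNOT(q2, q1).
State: i|011⟩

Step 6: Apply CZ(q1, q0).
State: i|011⟩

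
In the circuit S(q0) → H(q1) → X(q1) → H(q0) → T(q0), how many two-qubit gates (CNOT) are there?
0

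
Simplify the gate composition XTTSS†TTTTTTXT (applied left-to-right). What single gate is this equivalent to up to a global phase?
T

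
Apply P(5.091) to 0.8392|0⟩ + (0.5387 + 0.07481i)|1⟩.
0.8392|0⟩ + (0.2686 - 0.4729i)|1⟩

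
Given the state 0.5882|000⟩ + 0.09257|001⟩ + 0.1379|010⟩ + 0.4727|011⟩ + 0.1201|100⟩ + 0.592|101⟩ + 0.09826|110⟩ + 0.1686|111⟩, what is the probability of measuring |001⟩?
0.008569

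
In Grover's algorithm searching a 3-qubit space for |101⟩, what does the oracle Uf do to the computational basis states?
Uf|x⟩ = -|x⟩ if x = 101, else |x⟩ (phase flip on target)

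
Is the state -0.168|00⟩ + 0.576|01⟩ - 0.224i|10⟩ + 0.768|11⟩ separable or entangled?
Entangled

Writing the state as a|00⟩ + b|01⟩ + c|10⟩ + d|11⟩, it is a product state iff ad − bc = 0.
Here (a, b, c, d) = (-0.168, 0.576, -0.224i, 0.768): ad − bc = (-0.168)(0.768) − (0.576)(-0.224i) = (-0.129 + 0.129i) ≠ 0, so the state is entangled.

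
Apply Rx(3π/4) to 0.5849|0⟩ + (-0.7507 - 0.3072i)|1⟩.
(-0.05998 + 0.6936i)|0⟩ + (-0.2873 - 0.6579i)|1⟩

Rx(3π/4) = [[cos(θ/2), −i·sin(θ/2)], [−i·sin(θ/2), cos(θ/2)]]; θ = 3π/4, cos(θ/2) ≈ 0.382683, sin(θ/2) ≈ 0.92388.
With a = amp(|0⟩) = 0.5849 and b = amp(|1⟩) = (-0.7507 - 0.3072i):
new amp(|0⟩) = (0.382683)·a + (-0.92388i)·b = (-0.05998 + 0.6936i)
new amp(|1⟩) = (-0.92388i)·a + (0.382683)·b = (-0.2873 - 0.6579i)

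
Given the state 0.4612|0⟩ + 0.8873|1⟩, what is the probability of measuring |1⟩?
0.7873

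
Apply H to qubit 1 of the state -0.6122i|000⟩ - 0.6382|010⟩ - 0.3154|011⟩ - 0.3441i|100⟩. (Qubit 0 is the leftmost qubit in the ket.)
(-0.4513 - 0.4329i)|000⟩ - 0.223|001⟩ + (0.4513 - 0.4329i)|010⟩ + 0.223|011⟩ - 0.2433i|100⟩ - 0.2433i|110⟩

H on qubit 1 mixes each pair of kets that differ only in qubit 1: amplitudes (a, b) of (|…0…⟩, |…1…⟩) become ((a + b)/√2, (a − b)/√2). Kets absent from the input have amplitude 0.
(|000⟩, |010⟩): (a, b) = (-0.6122i, -0.6382) → ((-0.4513 - 0.4329i), (0.4513 - 0.4329i))
(|001⟩, |011⟩): (a, b) = (0, -0.3154) → (-0.223, 0.223)
(|100⟩, |110⟩): (a, b) = (-0.3441i, 0) → (-0.2433i, -0.2433i)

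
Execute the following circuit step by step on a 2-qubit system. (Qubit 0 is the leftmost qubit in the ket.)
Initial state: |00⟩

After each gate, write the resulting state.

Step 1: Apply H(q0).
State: 1/√2|00⟩ + 1/√2|10⟩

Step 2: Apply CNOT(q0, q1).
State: 1/√2|00⟩ + 1/√2|11⟩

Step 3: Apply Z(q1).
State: 1/√2|00⟩ - 1/√2|11⟩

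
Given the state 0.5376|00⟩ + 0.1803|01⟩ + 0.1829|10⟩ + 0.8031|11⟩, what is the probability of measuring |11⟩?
0.645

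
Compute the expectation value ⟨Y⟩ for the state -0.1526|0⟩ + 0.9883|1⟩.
0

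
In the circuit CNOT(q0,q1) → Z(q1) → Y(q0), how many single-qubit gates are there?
2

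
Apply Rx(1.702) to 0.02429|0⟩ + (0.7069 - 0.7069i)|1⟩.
(-0.5155 - 0.5315i)|0⟩ + (0.466 - 0.4843i)|1⟩

Rx(1.702) = [[cos(θ/2), −i·sin(θ/2)], [−i·sin(θ/2), cos(θ/2)]]; θ = 1.702, cos(θ/2) ≈ 0.659232, sin(θ/2) ≈ 0.75194.
With a = amp(|0⟩) = 0.02429 and b = amp(|1⟩) = (0.7069 - 0.7069i):
new amp(|0⟩) = (0.659232)·a + (-0.75194i)·b = (-0.5155 - 0.5315i)
new amp(|1⟩) = (-0.75194i)·a + (0.659232)·b = (0.466 - 0.4843i)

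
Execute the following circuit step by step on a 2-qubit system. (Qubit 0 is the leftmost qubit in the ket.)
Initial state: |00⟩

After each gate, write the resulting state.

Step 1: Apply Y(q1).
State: i|01⟩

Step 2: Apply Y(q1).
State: |00⟩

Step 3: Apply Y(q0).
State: i|10⟩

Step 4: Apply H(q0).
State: (1/√2)i|00⟩ - (1/√2)i|10⟩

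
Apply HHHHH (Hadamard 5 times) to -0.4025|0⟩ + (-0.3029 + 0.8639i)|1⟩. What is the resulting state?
(-0.4988 + 0.6109i)|0⟩ + (-0.07043 - 0.6109i)|1⟩

H² = I, so H^5 = H: a single Hadamard. With (a, b) = (-0.4025, (-0.3029 + 0.8639i)), H gives ((a + b)/√2, (a − b)/√2) = ((-0.4988 + 0.6109i), (-0.07043 - 0.6109i)).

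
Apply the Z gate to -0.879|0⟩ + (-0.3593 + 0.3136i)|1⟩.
-0.879|0⟩ + (0.3593 - 0.3136i)|1⟩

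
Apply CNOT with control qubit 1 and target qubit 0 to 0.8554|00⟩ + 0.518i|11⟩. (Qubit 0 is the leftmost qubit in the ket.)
0.8554|00⟩ + 0.518i|01⟩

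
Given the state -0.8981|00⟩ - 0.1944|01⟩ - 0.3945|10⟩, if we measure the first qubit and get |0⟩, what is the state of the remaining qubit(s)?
-0.9774|0⟩ - 0.2116|1⟩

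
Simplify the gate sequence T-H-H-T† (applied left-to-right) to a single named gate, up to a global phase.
I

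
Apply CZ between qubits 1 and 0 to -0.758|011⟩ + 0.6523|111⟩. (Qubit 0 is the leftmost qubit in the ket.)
-0.758|011⟩ - 0.6523|111⟩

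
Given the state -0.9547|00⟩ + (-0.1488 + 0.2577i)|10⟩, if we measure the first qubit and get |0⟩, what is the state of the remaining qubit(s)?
-|0⟩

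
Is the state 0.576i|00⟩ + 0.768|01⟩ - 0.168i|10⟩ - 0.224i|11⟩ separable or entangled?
Entangled

Writing the state as a|00⟩ + b|01⟩ + c|10⟩ + d|11⟩, it is a product state iff ad − bc = 0.
Here (a, b, c, d) = (0.576i, 0.768, -0.168i, -0.224i): ad − bc = (0.576i)(-0.224i) − (0.768)(-0.168i) = (0.129 + 0.129i) ≠ 0, so the state is entangled.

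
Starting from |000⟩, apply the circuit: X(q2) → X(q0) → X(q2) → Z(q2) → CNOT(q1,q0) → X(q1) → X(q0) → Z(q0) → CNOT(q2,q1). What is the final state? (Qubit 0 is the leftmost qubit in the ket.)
|010⟩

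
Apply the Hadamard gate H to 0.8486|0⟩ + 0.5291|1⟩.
0.9742|0⟩ + 0.2259|1⟩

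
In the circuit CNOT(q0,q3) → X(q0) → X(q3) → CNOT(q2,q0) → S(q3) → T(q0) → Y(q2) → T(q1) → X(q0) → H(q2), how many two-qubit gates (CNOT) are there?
2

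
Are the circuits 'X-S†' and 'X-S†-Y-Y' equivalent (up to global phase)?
Yes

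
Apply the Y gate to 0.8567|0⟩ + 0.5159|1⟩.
-0.5159i|0⟩ + 0.8567i|1⟩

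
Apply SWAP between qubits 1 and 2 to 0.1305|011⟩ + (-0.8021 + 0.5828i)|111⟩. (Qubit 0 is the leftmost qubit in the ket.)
0.1305|011⟩ + (-0.8021 + 0.5828i)|111⟩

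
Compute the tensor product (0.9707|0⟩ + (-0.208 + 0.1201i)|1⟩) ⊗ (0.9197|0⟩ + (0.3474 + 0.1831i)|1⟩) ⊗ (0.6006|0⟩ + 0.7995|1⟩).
0.5362|000⟩ + 0.7138|001⟩ + (0.2025 + 0.1067i)|010⟩ + (0.2696 + 0.1421i)|011⟩ + (-0.1149 + 0.06634i)|100⟩ + (-0.1529 + 0.08831i)|101⟩ + (-0.05661 + 0.002185i)|110⟩ + (-0.07535 + 0.002909i)|111⟩

amp(|b₁b₂…⟩) = product of the factor amplitudes for bits b₁, b₂, …; only kets whose every factor amplitude is nonzero survive.
|000⟩: (0.9707)(0.9197)(0.6006) = 0.5362
|001⟩: (0.9707)(0.9197)(0.7995) = 0.7138
|010⟩: (0.9707)(0.3474 + 0.1831i)(0.6006) = (0.2025 + 0.1067i)
|011⟩: (0.9707)(0.3474 + 0.1831i)(0.7995) = (0.2696 + 0.1421i)
|100⟩: (-0.208 + 0.1201i)(0.9197)(0.6006) = (-0.1149 + 0.06634i)
|101⟩: (-0.208 + 0.1201i)(0.9197)(0.7995) = (-0.1529 + 0.08831i)
|110⟩: (-0.208 + 0.1201i)(0.3474 + 0.1831i)(0.6006) = (-0.05661 + 0.002185i)
|111⟩: (-0.208 + 0.1201i)(0.3474 + 0.1831i)(0.7995) = (-0.07535 + 0.002909i)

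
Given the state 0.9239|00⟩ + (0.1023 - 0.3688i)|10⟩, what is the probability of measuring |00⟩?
0.8536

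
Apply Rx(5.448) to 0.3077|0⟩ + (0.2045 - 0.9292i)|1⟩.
(-0.6581 - 0.08294i)|0⟩ + (-0.1869 + 0.7246i)|1⟩

Rx(5.448) = [[cos(θ/2), −i·sin(θ/2)], [−i·sin(θ/2), cos(θ/2)]]; θ = 5.448, cos(θ/2) ≈ -0.914068, sin(θ/2) ≈ 0.405561.
With a = amp(|0⟩) = 0.3077 and b = amp(|1⟩) = (0.2045 - 0.9292i):
new amp(|0⟩) = (-0.914068)·a + (-0.405561i)·b = (-0.6581 - 0.08294i)
new amp(|1⟩) = (-0.405561i)·a + (-0.914068)·b = (-0.1869 + 0.7246i)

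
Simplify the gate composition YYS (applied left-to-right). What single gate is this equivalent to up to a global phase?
S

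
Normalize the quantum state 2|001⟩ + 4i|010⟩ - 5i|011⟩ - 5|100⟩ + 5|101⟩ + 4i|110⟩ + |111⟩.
0.189|001⟩ + (1/√7)i|010⟩ - 0.4725i|011⟩ - 0.4725|100⟩ + 0.4725|101⟩ + (1/√7)i|110⟩ + 0.09449|111⟩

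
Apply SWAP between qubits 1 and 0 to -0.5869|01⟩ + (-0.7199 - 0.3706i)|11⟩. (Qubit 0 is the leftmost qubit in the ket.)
-0.5869|10⟩ + (-0.7199 - 0.3706i)|11⟩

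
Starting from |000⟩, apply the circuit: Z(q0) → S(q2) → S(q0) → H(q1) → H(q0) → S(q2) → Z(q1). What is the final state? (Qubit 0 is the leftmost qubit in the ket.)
1/2|000⟩ - 1/2|010⟩ + 1/2|100⟩ - 1/2|110⟩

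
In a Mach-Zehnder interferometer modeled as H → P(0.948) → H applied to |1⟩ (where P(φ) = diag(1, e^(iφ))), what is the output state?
(0.2083 - 0.4061i)|0⟩ + (0.7917 + 0.4061i)|1⟩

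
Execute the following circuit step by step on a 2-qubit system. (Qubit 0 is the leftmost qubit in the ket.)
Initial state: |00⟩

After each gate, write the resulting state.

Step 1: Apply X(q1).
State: |01⟩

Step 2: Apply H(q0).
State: 1/√2|01⟩ + 1/√2|11⟩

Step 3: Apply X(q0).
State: 1/√2|01⟩ + 1/√2|11⟩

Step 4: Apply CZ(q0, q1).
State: 1/√2|01⟩ - 1/√2|11⟩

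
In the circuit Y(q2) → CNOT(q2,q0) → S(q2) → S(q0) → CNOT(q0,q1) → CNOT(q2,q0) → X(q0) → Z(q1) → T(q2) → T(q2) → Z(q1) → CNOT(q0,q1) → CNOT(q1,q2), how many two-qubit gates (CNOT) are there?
5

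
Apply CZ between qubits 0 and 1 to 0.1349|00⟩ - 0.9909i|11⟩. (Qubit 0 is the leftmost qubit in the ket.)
0.1349|00⟩ + 0.9909i|11⟩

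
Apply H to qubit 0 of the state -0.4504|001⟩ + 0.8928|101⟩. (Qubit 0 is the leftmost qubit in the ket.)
0.3128|001⟩ - 0.9498|101⟩

H on qubit 0 mixes each pair of kets that differ only in qubit 0: amplitudes (a, b) of (|…0…⟩, |…1…⟩) become ((a + b)/√2, (a − b)/√2). Kets absent from the input have amplitude 0.
(|001⟩, |101⟩): (a, b) = (-0.4504, 0.8928) → (0.3128, -0.9498)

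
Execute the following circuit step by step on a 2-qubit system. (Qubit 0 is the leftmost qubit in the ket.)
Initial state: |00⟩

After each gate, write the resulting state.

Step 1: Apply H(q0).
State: 1/√2|00⟩ + 1/√2|10⟩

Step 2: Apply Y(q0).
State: -(1/√2)i|00⟩ + (1/√2)i|10⟩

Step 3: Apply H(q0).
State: -i|10⟩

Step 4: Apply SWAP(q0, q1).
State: -i|01⟩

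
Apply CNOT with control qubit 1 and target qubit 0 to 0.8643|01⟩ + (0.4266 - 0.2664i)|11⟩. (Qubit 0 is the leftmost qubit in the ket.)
(0.4266 - 0.2664i)|01⟩ + 0.8643|11⟩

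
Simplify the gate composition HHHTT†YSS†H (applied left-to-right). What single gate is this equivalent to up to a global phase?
Y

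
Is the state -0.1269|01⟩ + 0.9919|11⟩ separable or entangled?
Separable

Writing the state as a|00⟩ + b|01⟩ + c|10⟩ + d|11⟩, it is a product state iff ad − bc = 0.
Here (a, b, c, d) = (0, -0.1269, 0, 0.9919): ad − bc = (0)(0.9919) − (-0.1269)(0) = 0, so the state is separable.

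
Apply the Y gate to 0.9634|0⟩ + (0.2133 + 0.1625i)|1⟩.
(0.1625 - 0.2133i)|0⟩ + 0.9634i|1⟩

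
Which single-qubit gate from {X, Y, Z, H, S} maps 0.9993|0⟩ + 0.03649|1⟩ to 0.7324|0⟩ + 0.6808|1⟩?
H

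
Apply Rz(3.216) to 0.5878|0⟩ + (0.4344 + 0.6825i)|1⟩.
(-0.02186 - 0.5874i)|0⟩ + (-0.6982 + 0.4087i)|1⟩

Rz(3.216) = [[e^(−iθ/2), 0], [0, e^(iθ/2)]] with e^(±iθ/2) = cos(θ/2) ± i·sin(θ/2); θ = 3.216, cos(θ/2) ≈ -0.0371951, sin(θ/2) ≈ 0.999308.
With a = amp(|0⟩) = 0.5878 and b = amp(|1⟩) = (0.4344 + 0.6825i):
new amp(|0⟩) = (-0.0371951 - 0.999308i)·a = (-0.02186 - 0.5874i)
new amp(|1⟩) = (-0.0371951 + 0.999308i)·b = (-0.6982 + 0.4087i)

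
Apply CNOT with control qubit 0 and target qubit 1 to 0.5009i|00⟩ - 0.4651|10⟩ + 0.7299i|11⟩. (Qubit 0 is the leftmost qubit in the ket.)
0.5009i|00⟩ + 0.7299i|10⟩ - 0.4651|11⟩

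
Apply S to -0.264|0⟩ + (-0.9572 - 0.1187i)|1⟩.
-0.264|0⟩ + (0.1187 - 0.9572i)|1⟩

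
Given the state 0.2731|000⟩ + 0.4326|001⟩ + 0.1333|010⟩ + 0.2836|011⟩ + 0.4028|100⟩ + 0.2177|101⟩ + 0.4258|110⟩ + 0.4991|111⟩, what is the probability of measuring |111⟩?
0.2491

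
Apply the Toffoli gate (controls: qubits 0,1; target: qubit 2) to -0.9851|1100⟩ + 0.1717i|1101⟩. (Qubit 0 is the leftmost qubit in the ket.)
-0.9851|1110⟩ + 0.1717i|1111⟩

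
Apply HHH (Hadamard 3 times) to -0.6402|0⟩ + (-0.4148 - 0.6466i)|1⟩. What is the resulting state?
(-0.746 - 0.4572i)|0⟩ + (-0.1594 + 0.4572i)|1⟩

H² = I, so H^3 = H: a single Hadamard. With (a, b) = (-0.6402, (-0.4148 - 0.6466i)), H gives ((a + b)/√2, (a − b)/√2) = ((-0.746 - 0.4572i), (-0.1594 + 0.4572i)).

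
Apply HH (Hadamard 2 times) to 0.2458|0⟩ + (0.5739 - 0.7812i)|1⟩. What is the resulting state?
0.2458|0⟩ + (0.5739 - 0.7812i)|1⟩

H² = I, so an even number of Hadamards cancels: H^2 = I and the state is unchanged.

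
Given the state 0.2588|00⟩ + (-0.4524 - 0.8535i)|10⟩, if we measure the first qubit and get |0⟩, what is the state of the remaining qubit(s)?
|0⟩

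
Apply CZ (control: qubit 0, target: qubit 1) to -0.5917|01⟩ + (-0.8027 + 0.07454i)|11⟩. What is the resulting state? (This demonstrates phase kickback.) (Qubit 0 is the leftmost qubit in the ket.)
-0.5917|01⟩ + (0.8027 - 0.07454i)|11⟩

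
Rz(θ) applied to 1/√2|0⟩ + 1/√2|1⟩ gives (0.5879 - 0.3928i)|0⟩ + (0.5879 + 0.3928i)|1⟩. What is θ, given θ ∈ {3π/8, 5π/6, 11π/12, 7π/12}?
3π/8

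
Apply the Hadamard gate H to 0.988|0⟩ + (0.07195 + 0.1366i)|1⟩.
(0.7495 + 0.09659i)|0⟩ + (0.6477 - 0.09659i)|1⟩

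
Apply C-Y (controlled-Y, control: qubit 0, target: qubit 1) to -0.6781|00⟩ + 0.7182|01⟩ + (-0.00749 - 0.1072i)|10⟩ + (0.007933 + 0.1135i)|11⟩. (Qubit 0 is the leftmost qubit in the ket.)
-0.6781|00⟩ + 0.7182|01⟩ + (0.1135 - 0.007933i)|10⟩ + (0.1072 - 0.00749i)|11⟩

C-Y leaves the control-|0⟩ kets |00⟩, |01⟩ unchanged and applies Y to qubit 1 on the control-|1⟩ pair (|10⟩, |11⟩).
Y = [[0, -i], [i, 0]].
With a = amp(|10⟩) = (-0.00749 - 0.1072i) and b = amp(|11⟩) = (0.007933 + 0.1135i):
new amp(|10⟩) = (-i)·b = (0.1135 - 0.007933i)
new amp(|11⟩) = (i)·a = (0.1072 - 0.00749i)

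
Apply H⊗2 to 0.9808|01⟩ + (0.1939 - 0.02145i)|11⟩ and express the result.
(0.5874 - 0.01073i)|00⟩ + (-0.5874 + 0.01073i)|01⟩ + (0.3935 + 0.01073i)|10⟩ + (-0.3935 - 0.01073i)|11⟩

H⊗2 gives amp(|y⟩) = (1/2) Σ_x (−1)^(x·y) amp(|x⟩), where x·y is the number of positions in which both x and y have a 1.
|00⟩: (0.9808 + (0.1939 - 0.02145i))/2 = (0.5874 - 0.01073i)
|01⟩: (-0.9808 - (0.1939 - 0.02145i))/2 = (-0.5874 + 0.01073i)
|10⟩: (0.9808 - (0.1939 - 0.02145i))/2 = (0.3935 + 0.01073i)
|11⟩: (-0.9808 + (0.1939 - 0.02145i))/2 = (-0.3935 - 0.01073i)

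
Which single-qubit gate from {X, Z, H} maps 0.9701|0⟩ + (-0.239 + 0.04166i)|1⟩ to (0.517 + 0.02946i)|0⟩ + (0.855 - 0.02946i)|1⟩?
H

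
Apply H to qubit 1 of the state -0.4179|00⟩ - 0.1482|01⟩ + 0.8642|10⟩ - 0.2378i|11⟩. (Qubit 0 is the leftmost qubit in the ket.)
-0.4003|00⟩ - 0.1907|01⟩ + (0.6111 - 0.1681i)|10⟩ + (0.6111 + 0.1681i)|11⟩

H on qubit 1 mixes each pair of kets that differ only in qubit 1: amplitudes (a, b) of (|…0…⟩, |…1…⟩) become ((a + b)/√2, (a − b)/√2). Kets absent from the input have amplitude 0.
(|00⟩, |01⟩): (a, b) = (-0.4179, -0.1482) → (-0.4003, -0.1907)
(|10⟩, |11⟩): (a, b) = (0.8642, -0.2378i) → ((0.6111 - 0.1681i), (0.6111 + 0.1681i))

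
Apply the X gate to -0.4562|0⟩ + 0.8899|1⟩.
0.8899|0⟩ - 0.4562|1⟩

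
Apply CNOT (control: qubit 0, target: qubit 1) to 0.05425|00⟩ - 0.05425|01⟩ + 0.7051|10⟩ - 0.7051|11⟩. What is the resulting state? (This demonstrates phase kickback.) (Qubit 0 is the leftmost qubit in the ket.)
0.05425|00⟩ - 0.05425|01⟩ - 0.7051|10⟩ + 0.7051|11⟩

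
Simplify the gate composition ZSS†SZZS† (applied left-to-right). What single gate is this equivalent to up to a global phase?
Z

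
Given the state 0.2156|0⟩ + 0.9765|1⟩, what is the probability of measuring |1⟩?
0.9536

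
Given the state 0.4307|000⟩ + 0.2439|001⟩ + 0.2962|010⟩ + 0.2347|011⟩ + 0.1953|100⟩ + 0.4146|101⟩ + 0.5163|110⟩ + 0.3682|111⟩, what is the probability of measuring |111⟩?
0.1356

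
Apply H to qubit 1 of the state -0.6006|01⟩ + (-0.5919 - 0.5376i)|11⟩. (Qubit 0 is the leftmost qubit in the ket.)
-0.4247|00⟩ + 0.4247|01⟩ + (-0.4185 - 0.3801i)|10⟩ + (0.4185 + 0.3801i)|11⟩

H on qubit 1 mixes each pair of kets that differ only in qubit 1: amplitudes (a, b) of (|…0…⟩, |…1…⟩) become ((a + b)/√2, (a − b)/√2). Kets absent from the input have amplitude 0.
(|00⟩, |01⟩): (a, b) = (0, -0.6006) → (-0.4247, 0.4247)
(|10⟩, |11⟩): (a, b) = (0, (-0.5919 - 0.5376i)) → ((-0.4185 - 0.3801i), (0.4185 + 0.3801i))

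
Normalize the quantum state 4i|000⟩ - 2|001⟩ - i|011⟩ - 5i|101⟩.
0.5898i|000⟩ - 0.2949|001⟩ - 0.1474i|011⟩ - 0.7372i|101⟩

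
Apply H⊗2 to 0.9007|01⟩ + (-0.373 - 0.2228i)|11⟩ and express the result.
(0.2639 - 0.1114i)|00⟩ + (-0.2639 + 0.1114i)|01⟩ + (0.6369 + 0.1114i)|10⟩ + (-0.6369 - 0.1114i)|11⟩

H⊗2 gives amp(|y⟩) = (1/2) Σ_x (−1)^(x·y) amp(|x⟩), where x·y is the number of positions in which both x and y have a 1.
|00⟩: (0.9007 + (-0.373 - 0.2228i))/2 = (0.2639 - 0.1114i)
|01⟩: (-0.9007 - (-0.373 - 0.2228i))/2 = (-0.2639 + 0.1114i)
|10⟩: (0.9007 - (-0.373 - 0.2228i))/2 = (0.6369 + 0.1114i)
|11⟩: (-0.9007 + (-0.373 - 0.2228i))/2 = (-0.6369 - 0.1114i)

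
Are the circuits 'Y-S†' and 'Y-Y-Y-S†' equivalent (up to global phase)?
Yes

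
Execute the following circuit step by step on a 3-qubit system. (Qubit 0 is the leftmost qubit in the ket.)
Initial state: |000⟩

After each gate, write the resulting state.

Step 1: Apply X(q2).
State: |001⟩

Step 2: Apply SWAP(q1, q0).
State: |001⟩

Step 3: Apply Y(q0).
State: i|101⟩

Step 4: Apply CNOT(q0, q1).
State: i|111⟩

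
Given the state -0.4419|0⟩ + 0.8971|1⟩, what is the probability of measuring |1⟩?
0.8048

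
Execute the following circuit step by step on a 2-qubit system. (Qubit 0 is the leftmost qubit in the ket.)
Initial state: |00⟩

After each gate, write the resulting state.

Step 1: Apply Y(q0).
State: i|10⟩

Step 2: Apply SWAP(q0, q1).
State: i|01⟩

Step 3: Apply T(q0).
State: i|01⟩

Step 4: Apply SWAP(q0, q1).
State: i|10⟩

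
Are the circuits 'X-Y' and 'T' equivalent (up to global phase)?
No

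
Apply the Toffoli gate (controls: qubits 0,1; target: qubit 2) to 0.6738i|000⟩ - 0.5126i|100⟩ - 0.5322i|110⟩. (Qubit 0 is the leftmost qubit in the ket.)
0.6738i|000⟩ - 0.5126i|100⟩ - 0.5322i|111⟩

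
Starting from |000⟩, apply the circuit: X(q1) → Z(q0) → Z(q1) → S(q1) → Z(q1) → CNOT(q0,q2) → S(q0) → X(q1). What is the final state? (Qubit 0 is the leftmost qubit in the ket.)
i|000⟩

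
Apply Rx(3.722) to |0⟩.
-0.2861|0⟩ - 0.9582i|1⟩

Rx(3.722) = [[cos(θ/2), −i·sin(θ/2)], [−i·sin(θ/2), cos(θ/2)]]; θ = 3.722, cos(θ/2) ≈ -0.286147, sin(θ/2) ≈ 0.958186.
With a = amp(|0⟩) = 1 and b = amp(|1⟩) = 0:
new amp(|0⟩) = (-0.286147)·a + (-0.958186i)·b = -0.2861
new amp(|1⟩) = (-0.958186i)·a + (-0.286147)·b = -0.9582i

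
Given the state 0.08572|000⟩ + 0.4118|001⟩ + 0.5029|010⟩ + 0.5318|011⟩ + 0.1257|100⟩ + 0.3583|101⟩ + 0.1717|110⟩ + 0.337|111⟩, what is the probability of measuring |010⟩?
0.2529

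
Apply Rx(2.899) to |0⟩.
0.121|0⟩ - 0.9927i|1⟩

Rx(2.899) = [[cos(θ/2), −i·sin(θ/2)], [−i·sin(θ/2), cos(θ/2)]]; θ = 2.899, cos(θ/2) ≈ 0.120999, sin(θ/2) ≈ 0.992653.
With a = amp(|0⟩) = 1 and b = amp(|1⟩) = 0:
new amp(|0⟩) = (0.120999)·a + (-0.992653i)·b = 0.121
new amp(|1⟩) = (-0.992653i)·a + (0.120999)·b = -0.9927i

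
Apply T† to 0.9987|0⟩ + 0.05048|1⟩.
0.9987|0⟩ + (0.03569 - 0.03569i)|1⟩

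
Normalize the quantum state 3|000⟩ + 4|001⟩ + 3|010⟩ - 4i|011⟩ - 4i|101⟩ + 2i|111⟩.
0.3586|000⟩ + 0.4781|001⟩ + 0.3586|010⟩ - 0.4781i|011⟩ - 0.4781i|101⟩ + 0.239i|111⟩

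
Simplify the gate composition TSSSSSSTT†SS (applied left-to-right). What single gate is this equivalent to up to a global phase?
T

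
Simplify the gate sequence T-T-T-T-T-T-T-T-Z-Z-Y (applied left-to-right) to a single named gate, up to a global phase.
Y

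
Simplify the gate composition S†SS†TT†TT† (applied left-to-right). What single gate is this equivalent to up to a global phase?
S†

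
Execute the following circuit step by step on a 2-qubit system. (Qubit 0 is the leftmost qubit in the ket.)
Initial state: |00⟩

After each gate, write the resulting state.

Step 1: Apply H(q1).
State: 1/√2|00⟩ + 1/√2|01⟩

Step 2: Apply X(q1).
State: 1/√2|00⟩ + 1/√2|01⟩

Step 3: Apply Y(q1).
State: -(1/√2)i|00⟩ + (1/√2)i|01⟩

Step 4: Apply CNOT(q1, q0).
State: -(1/√2)i|00⟩ + (1/√2)i|11⟩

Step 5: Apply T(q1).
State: -(1/√2)i|00⟩ + (-1/2 + (1/2)i)|11⟩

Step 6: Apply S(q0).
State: -(1/√2)i|00⟩ + (-1/2 - (1/2)i)|11⟩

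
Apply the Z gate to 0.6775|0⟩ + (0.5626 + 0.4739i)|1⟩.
0.6775|0⟩ + (-0.5626 - 0.4739i)|1⟩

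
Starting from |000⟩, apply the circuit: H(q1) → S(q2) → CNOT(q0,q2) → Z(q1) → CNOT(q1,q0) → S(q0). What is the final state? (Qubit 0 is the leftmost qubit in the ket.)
1/√2|000⟩ - (1/√2)i|110⟩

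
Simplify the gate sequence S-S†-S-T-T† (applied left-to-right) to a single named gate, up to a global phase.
S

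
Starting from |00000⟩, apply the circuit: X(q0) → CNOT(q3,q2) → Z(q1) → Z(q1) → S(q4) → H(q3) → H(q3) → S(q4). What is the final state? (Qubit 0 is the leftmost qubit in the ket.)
|10000⟩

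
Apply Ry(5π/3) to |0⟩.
-0.866|0⟩ + 1/2|1⟩

Ry(5π/3) = [[cos(θ/2), −sin(θ/2)], [sin(θ/2), cos(θ/2)]]; θ = 5π/3, cos(θ/2) ≈ -0.866025, sin(θ/2) ≈ 0.5.
With a = amp(|0⟩) = 1 and b = amp(|1⟩) = 0:
new amp(|0⟩) = (-0.866025)·a + (-0.5)·b = -0.866
new amp(|1⟩) = (0.5)·a + (-0.866025)·b = 1/2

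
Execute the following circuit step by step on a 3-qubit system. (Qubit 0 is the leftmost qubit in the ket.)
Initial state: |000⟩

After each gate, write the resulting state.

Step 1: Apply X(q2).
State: |001⟩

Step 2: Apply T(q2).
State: (1/√2 + (1/√2)i)|001⟩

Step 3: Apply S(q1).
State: (1/√2 + (1/√2)i)|001⟩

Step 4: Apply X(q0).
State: (1/√2 + (1/√2)i)|101⟩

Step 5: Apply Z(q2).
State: (-1/√2 - (1/√2)i)|101⟩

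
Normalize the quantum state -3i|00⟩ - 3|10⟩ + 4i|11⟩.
-0.5145i|00⟩ - 0.5145|10⟩ + 0.686i|11⟩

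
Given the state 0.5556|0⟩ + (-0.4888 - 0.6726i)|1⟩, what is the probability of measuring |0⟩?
0.3087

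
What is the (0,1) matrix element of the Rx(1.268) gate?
-0.5924i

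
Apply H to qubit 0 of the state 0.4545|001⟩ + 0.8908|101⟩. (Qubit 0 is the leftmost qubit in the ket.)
0.9513|001⟩ - 0.3085|101⟩

H on qubit 0 mixes each pair of kets that differ only in qubit 0: amplitudes (a, b) of (|…0…⟩, |…1…⟩) become ((a + b)/√2, (a − b)/√2). Kets absent from the input have amplitude 0.
(|001⟩, |101⟩): (a, b) = (0.4545, 0.8908) → (0.9513, -0.3085)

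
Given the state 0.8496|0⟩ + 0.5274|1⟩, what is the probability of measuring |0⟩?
0.7218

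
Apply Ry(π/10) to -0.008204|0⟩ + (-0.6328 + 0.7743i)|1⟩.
(0.09089 - 0.1211i)|0⟩ + (-0.6263 + 0.7648i)|1⟩

Ry(π/10) = [[cos(θ/2), −sin(θ/2)], [sin(θ/2), cos(θ/2)]]; θ = π/10, cos(θ/2) ≈ 0.987688, sin(θ/2) ≈ 0.156434.
With a = amp(|0⟩) = -0.008204 and b = amp(|1⟩) = (-0.6328 + 0.7743i):
new amp(|0⟩) = (0.987688)·a + (-0.156434)·b = (0.09089 - 0.1211i)
new amp(|1⟩) = (0.156434)·a + (0.987688)·b = (-0.6263 + 0.7648i)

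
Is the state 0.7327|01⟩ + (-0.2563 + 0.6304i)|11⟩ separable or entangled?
Separable

Writing the state as a|00⟩ + b|01⟩ + c|10⟩ + d|11⟩, it is a product state iff ad − bc = 0.
Here (a, b, c, d) = (0, 0.7327, 0, (-0.2563 + 0.6304i)): ad − bc = (0)(-0.2563 + 0.6304i) − (0.7327)(0) = 0, so the state is separable.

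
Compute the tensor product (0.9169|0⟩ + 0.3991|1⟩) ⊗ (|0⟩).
0.9169|00⟩ + 0.3991|10⟩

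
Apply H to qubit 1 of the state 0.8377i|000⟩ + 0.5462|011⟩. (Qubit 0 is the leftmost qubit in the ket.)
0.5923i|000⟩ + 0.3862|001⟩ + 0.5923i|010⟩ - 0.3862|011⟩

H on qubit 1 mixes each pair of kets that differ only in qubit 1: amplitudes (a, b) of (|…0…⟩, |…1…⟩) become ((a + b)/√2, (a − b)/√2). Kets absent from the input have amplitude 0.
(|000⟩, |010⟩): (a, b) = (0.8377i, 0) → (0.5923i, 0.5923i)
(|001⟩, |011⟩): (a, b) = (0, 0.5462) → (0.3862, -0.3862)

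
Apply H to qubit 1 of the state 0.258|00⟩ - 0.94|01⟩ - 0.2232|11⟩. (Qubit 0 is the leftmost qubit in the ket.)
-0.4822|00⟩ + 0.8471|01⟩ - 0.1578|10⟩ + 0.1578|11⟩

H on qubit 1 mixes each pair of kets that differ only in qubit 1: amplitudes (a, b) of (|…0…⟩, |…1…⟩) become ((a + b)/√2, (a − b)/√2). Kets absent from the input have amplitude 0.
(|00⟩, |01⟩): (a, b) = (0.258, -0.94) → (-0.4822, 0.8471)
(|10⟩, |11⟩): (a, b) = (0, -0.2232) → (-0.1578, 0.1578)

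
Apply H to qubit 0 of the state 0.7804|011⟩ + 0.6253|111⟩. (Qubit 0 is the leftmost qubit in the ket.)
0.994|011⟩ + 0.1097|111⟩

H on qubit 0 mixes each pair of kets that differ only in qubit 0: amplitudes (a, b) of (|…0…⟩, |…1…⟩) become ((a + b)/√2, (a − b)/√2). Kets absent from the input have amplitude 0.
(|011⟩, |111⟩): (a, b) = (0.7804, 0.6253) → (0.994, 0.1097)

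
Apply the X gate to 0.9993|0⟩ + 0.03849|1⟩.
0.03849|0⟩ + 0.9993|1⟩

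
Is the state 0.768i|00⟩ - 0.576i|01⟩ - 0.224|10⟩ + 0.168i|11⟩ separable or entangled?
Entangled

Writing the state as a|00⟩ + b|01⟩ + c|10⟩ + d|11⟩, it is a product state iff ad − bc = 0.
Here (a, b, c, d) = (0.768i, -0.576i, -0.224, 0.168i): ad − bc = (0.768i)(0.168i) − (-0.576i)(-0.224) = (-0.129 - 0.129i) ≠ 0, so the state is entangled.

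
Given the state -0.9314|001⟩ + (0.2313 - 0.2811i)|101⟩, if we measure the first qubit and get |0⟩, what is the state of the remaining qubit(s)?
-|01⟩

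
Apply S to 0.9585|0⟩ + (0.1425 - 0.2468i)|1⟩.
0.9585|0⟩ + (0.2468 + 0.1425i)|1⟩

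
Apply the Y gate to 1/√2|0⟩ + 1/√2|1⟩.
-(1/√2)i|0⟩ + (1/√2)i|1⟩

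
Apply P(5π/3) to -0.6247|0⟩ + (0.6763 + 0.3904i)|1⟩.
-0.6247|0⟩ + (0.6762 - 0.3905i)|1⟩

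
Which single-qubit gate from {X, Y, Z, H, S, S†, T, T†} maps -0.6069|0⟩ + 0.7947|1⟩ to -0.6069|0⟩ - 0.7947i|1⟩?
S†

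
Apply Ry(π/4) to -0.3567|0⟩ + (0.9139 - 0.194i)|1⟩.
(-0.6793 + 0.07424i)|0⟩ + (0.7078 - 0.1792i)|1⟩

Ry(π/4) = [[cos(θ/2), −sin(θ/2)], [sin(θ/2), cos(θ/2)]]; θ = π/4, cos(θ/2) ≈ 0.92388, sin(θ/2) ≈ 0.382683.
With a = amp(|0⟩) = -0.3567 and b = amp(|1⟩) = (0.9139 - 0.194i):
new amp(|0⟩) = (0.92388)·a + (-0.382683)·b = (-0.6793 + 0.07424i)
new amp(|1⟩) = (0.382683)·a + (0.92388)·b = (0.7078 - 0.1792i)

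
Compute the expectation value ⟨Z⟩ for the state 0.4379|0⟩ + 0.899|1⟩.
-0.6164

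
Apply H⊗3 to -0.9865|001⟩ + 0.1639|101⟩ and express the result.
-0.2908|000⟩ + 0.2908|001⟩ - 0.2908|010⟩ + 0.2908|011⟩ - 0.4067|100⟩ + 0.4067|101⟩ - 0.4067|110⟩ + 0.4067|111⟩

H⊗3 gives amp(|y⟩) = (1/2√2) Σ_x (−1)^(x·y) amp(|x⟩), where x·y is the number of positions in which both x and y have a 1.
|000⟩: (-0.9865 + 0.1639)/(2√2) = -0.2908
|001⟩: (0.9865 - 0.1639)/(2√2) = 0.2908
|010⟩: (-0.9865 + 0.1639)/(2√2) = -0.2908
|011⟩: (0.9865 - 0.1639)/(2√2) = 0.2908
|100⟩: (-0.9865 - 0.1639)/(2√2) = -0.4067
|101⟩: (0.9865 + 0.1639)/(2√2) = 0.4067
|110⟩: (-0.9865 - 0.1639)/(2√2) = -0.4067
|111⟩: (0.9865 + 0.1639)/(2√2) = 0.4067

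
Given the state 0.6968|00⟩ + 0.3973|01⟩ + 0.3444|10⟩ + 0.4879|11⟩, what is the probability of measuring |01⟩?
0.1578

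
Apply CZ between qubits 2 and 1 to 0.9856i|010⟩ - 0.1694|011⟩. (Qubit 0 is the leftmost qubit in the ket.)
0.9856i|010⟩ + 0.1694|011⟩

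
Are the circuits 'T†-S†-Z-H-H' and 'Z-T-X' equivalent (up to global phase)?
No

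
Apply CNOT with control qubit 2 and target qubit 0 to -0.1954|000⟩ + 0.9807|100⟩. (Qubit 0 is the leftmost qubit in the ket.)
-0.1954|000⟩ + 0.9807|100⟩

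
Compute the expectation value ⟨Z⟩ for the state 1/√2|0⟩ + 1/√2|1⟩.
0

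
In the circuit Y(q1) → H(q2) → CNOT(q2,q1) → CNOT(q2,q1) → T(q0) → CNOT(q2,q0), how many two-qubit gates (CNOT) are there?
3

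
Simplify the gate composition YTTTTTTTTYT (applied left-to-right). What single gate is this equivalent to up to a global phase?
T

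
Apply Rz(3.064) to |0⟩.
(0.03879 - 0.9992i)|0⟩

Rz(3.064) = [[e^(−iθ/2), 0], [0, e^(iθ/2)]] with e^(±iθ/2) = cos(θ/2) ± i·sin(θ/2); θ = 3.064, cos(θ/2) ≈ 0.0387866, sin(θ/2) ≈ 0.999248.
With a = amp(|0⟩) = 1 and b = amp(|1⟩) = 0:
new amp(|0⟩) = (0.0387866 - 0.999248i)·a = (0.03879 - 0.9992i)
new amp(|1⟩) = (0.0387866 + 0.999248i)·b = 0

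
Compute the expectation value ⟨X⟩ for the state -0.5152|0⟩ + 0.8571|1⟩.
-0.8832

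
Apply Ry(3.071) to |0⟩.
0.03529|0⟩ + 0.9994|1⟩

Ry(3.071) = [[cos(θ/2), −sin(θ/2)], [sin(θ/2), cos(θ/2)]]; θ = 3.071, cos(θ/2) ≈ 0.035289, sin(θ/2) ≈ 0.999377.
With a = amp(|0⟩) = 1 and b = amp(|1⟩) = 0:
new amp(|0⟩) = (0.035289)·a + (-0.999377)·b = 0.03529
new amp(|1⟩) = (0.999377)·a + (0.035289)·b = 0.9994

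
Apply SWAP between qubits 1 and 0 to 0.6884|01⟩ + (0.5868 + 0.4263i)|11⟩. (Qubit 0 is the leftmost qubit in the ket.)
0.6884|10⟩ + (0.5868 + 0.4263i)|11⟩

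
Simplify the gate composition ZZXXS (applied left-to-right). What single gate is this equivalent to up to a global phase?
S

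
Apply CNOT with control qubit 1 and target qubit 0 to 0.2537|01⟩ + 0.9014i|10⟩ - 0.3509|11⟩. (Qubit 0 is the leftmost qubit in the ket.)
-0.3509|01⟩ + 0.9014i|10⟩ + 0.2537|11⟩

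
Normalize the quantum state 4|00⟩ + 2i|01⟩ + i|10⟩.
0.8729|00⟩ + 0.4364i|01⟩ + 0.2182i|10⟩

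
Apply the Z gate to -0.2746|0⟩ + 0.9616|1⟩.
-0.2746|0⟩ - 0.9616|1⟩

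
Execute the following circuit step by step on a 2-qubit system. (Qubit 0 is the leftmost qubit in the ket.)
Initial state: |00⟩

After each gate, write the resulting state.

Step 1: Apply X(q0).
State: |10⟩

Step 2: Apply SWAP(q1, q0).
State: |01⟩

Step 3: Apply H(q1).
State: 1/√2|00⟩ - 1/√2|01⟩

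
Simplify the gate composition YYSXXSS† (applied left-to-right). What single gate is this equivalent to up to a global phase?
S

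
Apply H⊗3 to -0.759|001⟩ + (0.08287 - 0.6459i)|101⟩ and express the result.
(-0.239 - 0.2284i)|000⟩ + (0.239 + 0.2284i)|001⟩ + (-0.239 - 0.2284i)|010⟩ + (0.239 + 0.2284i)|011⟩ + (-0.2976 + 0.2284i)|100⟩ + (0.2976 - 0.2284i)|101⟩ + (-0.2976 + 0.2284i)|110⟩ + (0.2976 - 0.2284i)|111⟩

H⊗3 gives amp(|y⟩) = (1/2√2) Σ_x (−1)^(x·y) amp(|x⟩), where x·y is the number of positions in which both x and y have a 1.
|000⟩: (-0.759 + (0.08287 - 0.6459i))/(2√2) = (-0.239 - 0.2284i)
|001⟩: (0.759 - (0.08287 - 0.6459i))/(2√2) = (0.239 + 0.2284i)
|010⟩: (-0.759 + (0.08287 - 0.6459i))/(2√2) = (-0.239 - 0.2284i)
|011⟩: (0.759 - (0.08287 - 0.6459i))/(2√2) = (0.239 + 0.2284i)
|100⟩: (-0.759 - (0.08287 - 0.6459i))/(2√2) = (-0.2976 + 0.2284i)
|101⟩: (0.759 + (0.08287 - 0.6459i))/(2√2) = (0.2976 - 0.2284i)
|110⟩: (-0.759 - (0.08287 - 0.6459i))/(2√2) = (-0.2976 + 0.2284i)
|111⟩: (0.759 + (0.08287 - 0.6459i))/(2√2) = (0.2976 - 0.2284i)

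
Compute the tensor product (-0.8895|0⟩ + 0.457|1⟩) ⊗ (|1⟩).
-0.8895|01⟩ + 0.457|11⟩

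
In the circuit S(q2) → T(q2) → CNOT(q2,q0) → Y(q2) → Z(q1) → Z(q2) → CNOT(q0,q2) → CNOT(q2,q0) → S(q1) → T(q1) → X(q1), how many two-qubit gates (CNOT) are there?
3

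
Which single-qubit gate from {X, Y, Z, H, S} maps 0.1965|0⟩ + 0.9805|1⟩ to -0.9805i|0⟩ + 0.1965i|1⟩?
Y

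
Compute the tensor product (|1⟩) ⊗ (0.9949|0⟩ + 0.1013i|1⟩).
0.9949|10⟩ + 0.1013i|11⟩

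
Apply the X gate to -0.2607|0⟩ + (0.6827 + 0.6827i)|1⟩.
(0.6827 + 0.6827i)|0⟩ - 0.2607|1⟩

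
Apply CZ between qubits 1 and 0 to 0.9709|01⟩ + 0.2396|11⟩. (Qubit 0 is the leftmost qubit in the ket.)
0.9709|01⟩ - 0.2396|11⟩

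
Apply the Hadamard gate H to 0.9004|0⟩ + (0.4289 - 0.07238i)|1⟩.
(0.94 - 0.05118i)|0⟩ + (0.3334 + 0.05118i)|1⟩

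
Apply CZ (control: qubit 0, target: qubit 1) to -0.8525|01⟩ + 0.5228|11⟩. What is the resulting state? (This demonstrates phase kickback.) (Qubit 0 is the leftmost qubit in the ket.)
-0.8525|01⟩ - 0.5228|11⟩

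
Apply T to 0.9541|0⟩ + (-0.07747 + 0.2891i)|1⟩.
0.9541|0⟩ + (-0.2592 + 0.1496i)|1⟩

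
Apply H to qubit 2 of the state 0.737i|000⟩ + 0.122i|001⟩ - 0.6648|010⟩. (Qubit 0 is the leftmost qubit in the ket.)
0.6074i|000⟩ + 0.4349i|001⟩ - 0.4701|010⟩ - 0.4701|011⟩

H on qubit 2 mixes each pair of kets that differ only in qubit 2: amplitudes (a, b) of (|…0…⟩, |…1…⟩) become ((a + b)/√2, (a − b)/√2). Kets absent from the input have amplitude 0.
(|000⟩, |001⟩): (a, b) = (0.737i, 0.122i) → (0.6074i, 0.4349i)
(|010⟩, |011⟩): (a, b) = (-0.6648, 0) → (-0.4701, -0.4701)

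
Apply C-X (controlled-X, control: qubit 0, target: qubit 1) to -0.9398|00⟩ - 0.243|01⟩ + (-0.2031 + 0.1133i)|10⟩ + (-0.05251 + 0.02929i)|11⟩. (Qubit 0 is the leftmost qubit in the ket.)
-0.9398|00⟩ - 0.243|01⟩ + (-0.05251 + 0.02929i)|10⟩ + (-0.2031 + 0.1133i)|11⟩

C-X leaves the control-|0⟩ kets |00⟩, |01⟩ unchanged and applies X to qubit 1 on the control-|1⟩ pair (|10⟩, |11⟩).
X = [[0, 1], [1, 0]].
With a = amp(|10⟩) = (-0.2031 + 0.1133i) and b = amp(|11⟩) = (-0.05251 + 0.02929i):
new amp(|10⟩) = (1)·b = (-0.05251 + 0.02929i)
new amp(|11⟩) = (1)·a = (-0.2031 + 0.1133i)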